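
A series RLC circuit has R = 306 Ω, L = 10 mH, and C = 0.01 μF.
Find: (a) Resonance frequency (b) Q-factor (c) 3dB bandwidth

Step 1 — Resonance: ω₀ = 1/√(LC) = 1/√(0.01·1e-08) = 1e+05 rad/s.
Step 2 — f₀ = ω₀/(2π) = 1.592e+04 Hz.
Step 3 — Series Q: Q = ω₀L/R = 1e+05·0.01/306 = 3.268.
Step 4 — Bandwidth: Δω = ω₀/Q = 3.06e+04 rad/s; BW = Δω/(2π) = 4870 Hz.

(a) f₀ = 1.592e+04 Hz  (b) Q = 3.268  (c) BW = 4870 Hz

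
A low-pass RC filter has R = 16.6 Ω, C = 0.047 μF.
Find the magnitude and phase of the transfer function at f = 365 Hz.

Step 1 — Angular frequency: ω = 2π·365 = 2293 rad/s.
Step 2 — Transfer function: H(jω) = 1/(1 + jωRC).
Step 3 — Denominator: 1 + jωRC = 1 + j·2293·16.6·4.7e-08 = 1 + j0.001789.
Step 4 — H = 1 - j0.001789.
Step 5 — Magnitude: |H| = 1 (-0.0 dB); phase: φ = -0.1°.

|H| = 1 (-0.0 dB), φ = -0.1°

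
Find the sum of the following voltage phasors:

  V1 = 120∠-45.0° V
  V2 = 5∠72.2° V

Step 1 — Convert each phasor to rectangular form:
  V1 = 120·(cos(-45.0°) + j·sin(-45.0°)) = 84.85 - j84.85 V
  V2 = 5·(cos(72.2°) + j·sin(72.2°)) = 1.528 + j4.761 V
Step 2 — Sum components: V_total = 86.38 - j80.09 V.
Step 3 — Convert to polar: |V_total| = 117.8 V, ∠V_total = -42.8°.

V_total = 117.8∠-42.8° V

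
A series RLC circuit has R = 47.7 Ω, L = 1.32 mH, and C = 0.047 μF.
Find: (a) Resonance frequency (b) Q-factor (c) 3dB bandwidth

Step 1 — Resonance condition Im(Z)=0 gives ω₀ = 1/√(LC).
Step 2 — ω₀ = 1/√(0.00132·4.7e-08) = 1.27e+05 rad/s.
Step 3 — f₀ = ω₀/(2π) = 2.021e+04 Hz.
Step 4 — Series Q: Q = ω₀L/R = 1.27e+05·0.00132/47.7 = 3.513.
Step 5 — 3dB bandwidth: Δω = ω₀/Q = 3.614e+04 rad/s; BW = Δω/(2π) = 5751 Hz.

(a) f₀ = 2.021e+04 Hz  (b) Q = 3.513  (c) BW = 5751 Hz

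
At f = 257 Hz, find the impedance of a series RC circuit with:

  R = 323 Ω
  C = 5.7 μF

Step 1 — Angular frequency: ω = 2π·f = 2π·257 = 1615 rad/s.
Step 2 — Component impedances:
  R: Z = R = 323 Ω
  C: Z = 1/(jωC) = -j/(ω·C) = 0 - j108.6 Ω
Step 3 — Series combination: Z_total = R + C = 323 - j108.6 Ω = 340.8∠-18.6° Ω.

Z = 323 - j108.6 Ω = 340.8∠-18.6° Ω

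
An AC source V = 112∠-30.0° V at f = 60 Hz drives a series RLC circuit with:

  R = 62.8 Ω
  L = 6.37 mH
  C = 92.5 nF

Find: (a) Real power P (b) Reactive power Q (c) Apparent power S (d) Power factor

Step 1 — Angular frequency: ω = 2π·f = 2π·60 = 377 rad/s.
Step 2 — Component impedances:
  R: Z = R = 62.8 Ω
  L: Z = jωL = j·377·0.00637 = 0 + j2.401 Ω
  C: Z = 1/(jωC) = -j/(ω·C) = 0 - j2.868e+04 Ω
Step 3 — Series combination: Z_total = R + L + C = 62.8 - j2.867e+04 Ω = 2.867e+04∠-89.9° Ω.
Step 4 — Source phasor: V = 112∠-30.0° V = 96.99 - j56 V.
Step 5 — Current: I = V / Z = 0.00196 + j0.003378 A = 0.003906∠59.9° A.
Step 6 — Complex power: S = V·I* = 0.0009581 - j0.4375 VA.
Step 7 — Real power: P = Re(S) = 0.0009581 W.
Step 8 — Reactive power: Q = Im(S) = -0.4375 VAR.
Step 9 — Apparent power: |S| = 0.4375 VA.
Step 10 — Power factor: PF = P/|S| = 0.00219 (leading).

(a) P = 0.0009581 W  (b) Q = -0.4375 VAR  (c) S = 0.4375 VA  (d) PF = 0.00219 (leading)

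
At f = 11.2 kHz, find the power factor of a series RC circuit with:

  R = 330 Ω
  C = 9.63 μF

Step 1 — Angular frequency: ω = 2π·f = 2π·1.12e+04 = 7.037e+04 rad/s.
Step 2 — Component impedances:
  R: Z = R = 330 Ω
  C: Z = 1/(jωC) = -j/(ω·C) = 0 - j1.476 Ω
Step 3 — Series combination: Z_total = R + C = 330 - j1.476 Ω = 330∠-0.3° Ω.
Step 4 — Power factor: PF = cos(φ) = Re(Z)/|Z| = 330/330 = 1.
Step 5 — Type: Im(Z) = -1.476 ⇒ leading (phase φ = -0.3°).

PF = 1 (leading, φ = -0.3°)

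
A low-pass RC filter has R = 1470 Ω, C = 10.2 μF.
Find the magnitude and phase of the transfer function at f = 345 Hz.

Step 1 — Angular frequency: ω = 2π·345 = 2168 rad/s.
Step 2 — Transfer function: H(jω) = 1/(1 + jωRC).
Step 3 — Denominator: 1 + jωRC = 1 + j·2168·1470·1.02e-05 = 1 + j32.5.
Step 4 — H = 0.0009457 - j0.03074.
Step 5 — Magnitude: |H| = 0.03075 (-30.2 dB); phase: φ = -88.2°.

|H| = 0.03075 (-30.2 dB), φ = -88.2°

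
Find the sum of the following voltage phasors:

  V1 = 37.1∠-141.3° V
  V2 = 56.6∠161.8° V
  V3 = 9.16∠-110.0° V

Step 1 — Convert each phasor to rectangular form:
  V1 = 37.1·(cos(-141.3°) + j·sin(-141.3°)) = -28.95 - j23.2 V
  V2 = 56.6·(cos(161.8°) + j·sin(161.8°)) = -53.77 + j17.68 V
  V3 = 9.16·(cos(-110.0°) + j·sin(-110.0°)) = -3.133 - j8.608 V
Step 2 — Sum components: V_total = -85.86 - j14.13 V.
Step 3 — Convert to polar: |V_total| = 87.01 V, ∠V_total = -170.7°.

V_total = 87.01∠-170.7° V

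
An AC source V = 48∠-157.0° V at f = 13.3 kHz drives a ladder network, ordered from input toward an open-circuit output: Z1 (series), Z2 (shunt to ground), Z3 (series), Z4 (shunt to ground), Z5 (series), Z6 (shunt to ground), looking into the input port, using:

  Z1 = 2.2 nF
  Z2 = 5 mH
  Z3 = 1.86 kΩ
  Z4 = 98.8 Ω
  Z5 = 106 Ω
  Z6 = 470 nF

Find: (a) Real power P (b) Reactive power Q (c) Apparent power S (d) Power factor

Step 1 — Angular frequency: ω = 2π·f = 2π·1.33e+04 = 8.357e+04 rad/s.
Step 2 — Component impedances:
  Z1: Z = 1/(jωC) = -j/(ω·C) = 0 - j5439 Ω
  Z2: Z = jωL = j·8.357e+04·0.005 = 0 + j417.8 Ω
  Z3: Z = R = 1860 Ω
  Z4: Z = R = 98.8 Ω
  Z5: Z = R = 106 Ω
  Z6: Z = 1/(jωC) = -j/(ω·C) = 0 - j25.46 Ω
Step 3 — Ladder network (open output): work backward from the far end, alternating series and parallel combinations. Z_in = 87.26 - j5040 Ω = 5041∠-89.0° Ω.
Step 4 — Source phasor: V = 48∠-157.0° V = -44.18 - j18.76 V.
Step 5 — Current: I = V / Z = 0.003568 - j0.008828 A = 0.009522∠-68.0° A.
Step 6 — Complex power: S = V·I* = 0.007912 - j0.457 VA.
Step 7 — Real power: P = Re(S) = 0.007912 W.
Step 8 — Reactive power: Q = Im(S) = -0.457 VAR.
Step 9 — Apparent power: |S| = 0.457 VA.
Step 10 — Power factor: PF = P/|S| = 0.01731 (leading).

(a) P = 0.007912 W  (b) Q = -0.457 VAR  (c) S = 0.457 VA  (d) PF = 0.01731 (leading)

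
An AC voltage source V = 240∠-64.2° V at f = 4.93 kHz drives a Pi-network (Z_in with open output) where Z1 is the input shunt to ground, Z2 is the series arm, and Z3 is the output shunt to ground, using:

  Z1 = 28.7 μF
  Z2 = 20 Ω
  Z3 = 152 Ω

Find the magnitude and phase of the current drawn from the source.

Step 1 — Angular frequency: ω = 2π·f = 2π·4930 = 3.098e+04 rad/s.
Step 2 — Component impedances:
  Z1: Z = 1/(jωC) = -j/(ω·C) = 0 - j1.125 Ω
  Z2: Z = R = 20 Ω
  Z3: Z = R = 152 Ω
Step 3 — With open output, the series arm Z2 and the output shunt Z3 appear in series to ground: Z2 + Z3 = 172 Ω.
Step 4 — Parallel with input shunt Z1: Z_in = Z1 || (Z2 + Z3) = 0.007356 - j1.125 Ω = 1.125∠-89.6° Ω.
Step 5 — Source phasor: V = 240∠-64.2° V = 104.5 - j216.1 V.
Step 6 — Ohm's law: I = V / Z_total = (104.5 - j216.1) / (0.007356 - j1.125) = 192.7 + j91.61 A.
Step 7 — Convert to polar: |I| = 213.4 A, ∠I = 25.4°.

I = 213.4∠25.4° A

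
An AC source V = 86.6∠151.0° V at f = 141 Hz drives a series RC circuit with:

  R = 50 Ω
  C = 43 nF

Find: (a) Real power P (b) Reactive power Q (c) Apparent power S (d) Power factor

Step 1 — Angular frequency: ω = 2π·f = 2π·141 = 885.9 rad/s.
Step 2 — Component impedances:
  R: Z = R = 50 Ω
  C: Z = 1/(jωC) = -j/(ω·C) = 0 - j2.625e+04 Ω
Step 3 — Series combination: Z_total = R + C = 50 - j2.625e+04 Ω = 2.625e+04∠-89.9° Ω.
Step 4 — Source phasor: V = 86.6∠151.0° V = -75.74 + j41.98 V.
Step 5 — Current: I = V / Z = -0.001605 - j0.002882 A = 0.003299∠-119.1° A.
Step 6 — Complex power: S = V·I* = 0.0005442 - j0.2857 VA.
Step 7 — Real power: P = Re(S) = 0.0005442 W.
Step 8 — Reactive power: Q = Im(S) = -0.2857 VAR.
Step 9 — Apparent power: |S| = 0.2857 VA.
Step 10 — Power factor: PF = P/|S| = 0.001905 (leading).

(a) P = 0.0005442 W  (b) Q = -0.2857 VAR  (c) S = 0.2857 VA  (d) PF = 0.001905 (leading)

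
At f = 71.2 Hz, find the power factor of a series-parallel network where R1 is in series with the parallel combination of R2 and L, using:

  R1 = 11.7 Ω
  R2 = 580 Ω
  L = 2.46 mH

Step 1 — Angular frequency: ω = 2π·f = 2π·71.2 = 447.4 rad/s.
Step 2 — Component impedances:
  R1: Z = R = 11.7 Ω
  R2: Z = R = 580 Ω
  L: Z = jωL = j·447.4·0.00246 = 0 + j1.101 Ω
Step 3 — Parallel branch: R2 || L = 1/(1/R2 + 1/L) = 0.002088 + j1.101 Ω.
Step 4 — Series with R1: Z_total = R1 + (R2 || L) = 11.7 + j1.101 Ω = 11.75∠5.4° Ω.
Step 5 — Power factor: PF = cos(φ) = Re(Z)/|Z| = 11.702/11.754 = 0.9956.
Step 6 — Type: Im(Z) = 1.101 ⇒ lagging (phase φ = 5.4°).

PF = 0.9956 (lagging, φ = 5.4°)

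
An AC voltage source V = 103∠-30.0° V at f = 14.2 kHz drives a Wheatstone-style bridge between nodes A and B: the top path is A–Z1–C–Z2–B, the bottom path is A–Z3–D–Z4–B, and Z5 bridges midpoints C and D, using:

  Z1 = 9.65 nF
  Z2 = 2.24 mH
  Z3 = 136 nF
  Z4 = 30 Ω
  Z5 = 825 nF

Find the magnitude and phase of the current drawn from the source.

Step 1 — Angular frequency: ω = 2π·f = 2π·1.42e+04 = 8.922e+04 rad/s.
Step 2 — Component impedances:
  Z1: Z = 1/(jωC) = -j/(ω·C) = 0 - j1161 Ω
  Z2: Z = jωL = j·8.922e+04·0.00224 = 0 + j199.9 Ω
  Z3: Z = 1/(jωC) = -j/(ω·C) = 0 - j82.41 Ω
  Z4: Z = R = 30 Ω
  Z5: Z = 1/(jωC) = -j/(ω·C) = 0 - j13.59 Ω
Step 3 — Bridge requires nodal analysis (the Z5 bridge couples midpoints C and D, so the two paths cannot be reduced to a simple series/parallel combination). Setting node B to ground and injecting 1 A at node A, the 3-node admittance system at A, C, D solves to V_A = Z_AB = 29.52 - j72.26 Ω = 78.06∠-67.8° Ω.
Step 4 — Source phasor: V = 103∠-30.0° V = 89.2 - j51.5 V.
Step 5 — Ohm's law: I = V / Z_total = (89.2 - j51.5) / (29.52 - j72.26) = 1.043 + j0.8083 A.
Step 6 — Convert to polar: |I| = 1.319 A, ∠I = 37.8°.

I = 1.319∠37.8° A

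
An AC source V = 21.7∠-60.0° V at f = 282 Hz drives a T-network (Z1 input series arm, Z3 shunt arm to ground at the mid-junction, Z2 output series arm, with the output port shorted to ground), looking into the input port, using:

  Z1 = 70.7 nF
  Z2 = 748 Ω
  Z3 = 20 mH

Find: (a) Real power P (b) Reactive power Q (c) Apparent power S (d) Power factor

Step 1 — Angular frequency: ω = 2π·f = 2π·282 = 1772 rad/s.
Step 2 — Component impedances:
  Z1: Z = 1/(jωC) = -j/(ω·C) = 0 - j7983 Ω
  Z2: Z = R = 748 Ω
  Z3: Z = jωL = j·1772·0.02 = 0 + j35.44 Ω
Step 3 — With the output port shorted to ground, the output series arm Z2 runs from the junction to ground; the shunt arm Z3 also runs from the junction to ground. They appear in parallel: Z3 || Z2 = 1.675 + j35.36 Ω.
Step 4 — Series with input arm Z1: Z_in = Z1 + (Z3 || Z2) = 1.675 - j7947 Ω = 7947∠-90.0° Ω.
Step 5 — Source phasor: V = 21.7∠-60.0° V = 10.85 - j18.79 V.
Step 6 — Current: I = V / Z = 0.002365 + j0.001365 A = 0.00273∠30.0° A.
Step 7 — Complex power: S = V·I* = 1.249e-05 - j0.05925 VA.
Step 8 — Real power: P = Re(S) = 1.249e-05 W.
Step 9 — Reactive power: Q = Im(S) = -0.05925 VAR.
Step 10 — Apparent power: |S| = 0.05925 VA.
Step 11 — Power factor: PF = P/|S| = 0.0002108 (leading).

(a) P = 1.249e-05 W  (b) Q = -0.05925 VAR  (c) S = 0.05925 VA  (d) PF = 0.0002108 (leading)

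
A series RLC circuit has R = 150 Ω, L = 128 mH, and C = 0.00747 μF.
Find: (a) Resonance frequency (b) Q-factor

Step 1 — Resonance condition Im(Z)=0 gives ω₀ = 1/√(LC).
Step 2 — ω₀ = 1/√(0.128·7.47e-09) = 3.234e+04 rad/s.
Step 3 — f₀ = ω₀/(2π) = 5147 Hz.
Step 4 — Series Q: Q = ω₀L/R = 3.234e+04·0.128/150 = 27.6.

(a) f₀ = 5147 Hz  (b) Q = 27.6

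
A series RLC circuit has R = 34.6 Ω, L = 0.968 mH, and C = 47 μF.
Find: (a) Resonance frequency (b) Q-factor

Step 1 — Resonance condition Im(Z)=0 gives ω₀ = 1/√(LC).
Step 2 — ω₀ = 1/√(0.000968·4.7e-05) = 4688 rad/s.
Step 3 — f₀ = ω₀/(2π) = 746.2 Hz.
Step 4 — Series Q: Q = ω₀L/R = 4688·0.000968/34.6 = 0.1312.

(a) f₀ = 746.2 Hz  (b) Q = 0.1312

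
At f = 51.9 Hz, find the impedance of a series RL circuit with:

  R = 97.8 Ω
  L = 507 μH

Step 1 — Angular frequency: ω = 2π·f = 2π·51.9 = 326.1 rad/s.
Step 2 — Component impedances:
  R: Z = R = 97.8 Ω
  L: Z = jωL = j·326.1·0.000507 = 0 + j0.1653 Ω
Step 3 — Series combination: Z_total = R + L = 97.8 + j0.1653 Ω = 97.8∠0.1° Ω.

Z = 97.8 + j0.1653 Ω = 97.8∠0.1° Ω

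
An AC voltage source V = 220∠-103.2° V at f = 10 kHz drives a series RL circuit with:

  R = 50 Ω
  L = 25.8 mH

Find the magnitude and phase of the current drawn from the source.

Step 1 — Angular frequency: ω = 2π·f = 2π·1e+04 = 6.283e+04 rad/s.
Step 2 — Component impedances:
  R: Z = R = 50 Ω
  L: Z = jωL = j·6.283e+04·0.0258 = 0 + j1621 Ω
Step 3 — Series combination: Z_total = R + L = 50 + j1621 Ω = 1622∠88.2° Ω.
Step 4 — Source phasor: V = 220∠-103.2° V = -50.24 - j214.2 V.
Step 5 — Ohm's law: I = V / Z_total = (-50.24 - j214.2) / (50 + j1621) = -0.133 + j0.02689 A.
Step 6 — Convert to polar: |I| = 0.1356 A, ∠I = 168.6°.

I = 0.1356∠168.6° A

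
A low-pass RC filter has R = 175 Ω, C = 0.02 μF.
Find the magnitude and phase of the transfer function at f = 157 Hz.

Step 1 — Angular frequency: ω = 2π·157 = 986.5 rad/s.
Step 2 — Transfer function: H(jω) = 1/(1 + jωRC).
Step 3 — Denominator: 1 + jωRC = 1 + j·986.5·175·2e-08 = 1 + j0.003453.
Step 4 — H = 1 - j0.003453.
Step 5 — Magnitude: |H| = 1 (-0.0 dB); phase: φ = -0.2°.

|H| = 1 (-0.0 dB), φ = -0.2°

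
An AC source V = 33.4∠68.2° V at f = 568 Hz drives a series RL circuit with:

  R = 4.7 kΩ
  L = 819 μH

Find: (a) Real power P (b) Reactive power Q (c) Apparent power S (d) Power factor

Step 1 — Angular frequency: ω = 2π·f = 2π·568 = 3569 rad/s.
Step 2 — Component impedances:
  R: Z = R = 4700 Ω
  L: Z = jωL = j·3569·0.000819 = 0 + j2.923 Ω
Step 3 — Series combination: Z_total = R + L = 4700 + j2.923 Ω = 4700∠0.0° Ω.
Step 4 — Source phasor: V = 33.4∠68.2° V = 12.4 + j31.01 V.
Step 5 — Current: I = V / Z = 0.002643 + j0.006597 A = 0.007106∠68.2° A.
Step 6 — Complex power: S = V·I* = 0.2374 + j0.0001476 VA.
Step 7 — Real power: P = Re(S) = 0.2374 W.
Step 8 — Reactive power: Q = Im(S) = 0.0001476 VAR.
Step 9 — Apparent power: |S| = 0.2374 VA.
Step 10 — Power factor: PF = P/|S| = 1 (lagging).

(a) P = 0.2374 W  (b) Q = 0.0001476 VAR  (c) S = 0.2374 VA  (d) PF = 1 (lagging)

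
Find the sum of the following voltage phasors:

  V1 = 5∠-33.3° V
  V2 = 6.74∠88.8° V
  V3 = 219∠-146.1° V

Step 1 — Convert each phasor to rectangular form:
  V1 = 5·(cos(-33.3°) + j·sin(-33.3°)) = 4.179 - j2.745 V
  V2 = 6.74·(cos(88.8°) + j·sin(88.8°)) = 0.1412 + j6.739 V
  V3 = 219·(cos(-146.1°) + j·sin(-146.1°)) = -181.8 - j122.1 V
Step 2 — Sum components: V_total = -177.5 - j118.2 V.
Step 3 — Convert to polar: |V_total| = 213.2 V, ∠V_total = -146.3°.

V_total = 213.2∠-146.3° V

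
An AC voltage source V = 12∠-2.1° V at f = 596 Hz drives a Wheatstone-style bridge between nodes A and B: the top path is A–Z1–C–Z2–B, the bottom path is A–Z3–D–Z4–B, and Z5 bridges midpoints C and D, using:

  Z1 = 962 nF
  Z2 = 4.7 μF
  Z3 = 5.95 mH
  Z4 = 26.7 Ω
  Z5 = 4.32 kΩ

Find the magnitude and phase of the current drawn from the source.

Step 1 — Angular frequency: ω = 2π·f = 2π·596 = 3745 rad/s.
Step 2 — Component impedances:
  Z1: Z = 1/(jωC) = -j/(ω·C) = 0 - j277.6 Ω
  Z2: Z = 1/(jωC) = -j/(ω·C) = 0 - j56.82 Ω
  Z3: Z = jωL = j·3745·0.00595 = 0 + j22.28 Ω
  Z4: Z = R = 26.7 Ω
  Z5: Z = R = 4320 Ω
Step 3 — Bridge requires nodal analysis (the Z5 bridge couples midpoints C and D, so the two paths cannot be reduced to a simple series/parallel combination). Setting node B to ground and injecting 1 A at node A, the 3-node admittance system at A, C, D solves to V_A = Z_AB = 30.31 + j21.33 Ω = 37.06∠35.1° Ω.
Step 4 — Source phasor: V = 12∠-2.1° V = 11.99 - j0.4397 V.
Step 5 — Ohm's law: I = V / Z_total = (11.99 - j0.4397) / (30.31 + j21.33) = 0.2578 - j0.1959 A.
Step 6 — Convert to polar: |I| = 0.3238 A, ∠I = -37.2°.

I = 0.3238∠-37.2° A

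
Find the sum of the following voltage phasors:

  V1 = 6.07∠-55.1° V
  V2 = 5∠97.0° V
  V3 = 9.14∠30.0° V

Step 1 — Convert each phasor to rectangular form:
  V1 = 6.07·(cos(-55.1°) + j·sin(-55.1°)) = 3.473 - j4.978 V
  V2 = 5·(cos(97.0°) + j·sin(97.0°)) = -0.6093 + j4.963 V
  V3 = 9.14·(cos(30.0°) + j·sin(30.0°)) = 7.915 + j4.57 V
Step 2 — Sum components: V_total = 10.78 + j4.554 V.
Step 3 — Convert to polar: |V_total| = 11.7 V, ∠V_total = 22.9°.

V_total = 11.7∠22.9° V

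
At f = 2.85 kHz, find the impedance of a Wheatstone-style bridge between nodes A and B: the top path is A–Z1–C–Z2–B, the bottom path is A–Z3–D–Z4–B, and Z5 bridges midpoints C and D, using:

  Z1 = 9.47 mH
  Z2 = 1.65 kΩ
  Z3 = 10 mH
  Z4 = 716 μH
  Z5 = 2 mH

Step 1 — Angular frequency: ω = 2π·f = 2π·2850 = 1.791e+04 rad/s.
Step 2 — Component impedances:
  Z1: Z = jωL = j·1.791e+04·0.00947 = 0 + j169.6 Ω
  Z2: Z = R = 1650 Ω
  Z3: Z = jωL = j·1.791e+04·0.01 = 0 + j179.1 Ω
  Z4: Z = jωL = j·1.791e+04·0.000716 = 0 + j12.82 Ω
  Z5: Z = jωL = j·1.791e+04·0.002 = 0 + j35.81 Ω
Step 3 — Bridge requires nodal analysis (the Z5 bridge couples midpoints C and D, so the two paths cannot be reduced to a simple series/parallel combination). Setting node B to ground and injecting 1 A at node A, the 3-node admittance system at A, C, D solves to V_A = Z_AB = 0.5271 + j108.5 Ω = 108.5∠89.7° Ω.

Z = 0.5271 + j108.5 Ω = 108.5∠89.7° Ω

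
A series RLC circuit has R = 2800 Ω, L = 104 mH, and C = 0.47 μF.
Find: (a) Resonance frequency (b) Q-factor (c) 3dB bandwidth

Step 1 — Resonance condition Im(Z)=0 gives ω₀ = 1/√(LC).
Step 2 — ω₀ = 1/√(0.104·4.7e-07) = 4523 rad/s.
Step 3 — f₀ = ω₀/(2π) = 719.9 Hz.
Step 4 — Series Q: Q = ω₀L/R = 4523·0.104/2800 = 0.168.
Step 5 — 3dB bandwidth: Δω = ω₀/Q = 2.692e+04 rad/s; BW = Δω/(2π) = 4285 Hz.

(a) f₀ = 719.9 Hz  (b) Q = 0.168  (c) BW = 4285 Hz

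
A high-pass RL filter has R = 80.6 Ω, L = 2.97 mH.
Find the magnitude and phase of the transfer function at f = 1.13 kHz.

Step 1 — Angular frequency: ω = 2π·1130 = 7100 rad/s.
Step 2 — Transfer function: H(jω) = jωL/(R + jωL).
Step 3 — Numerator jωL = j·21.09; denominator R + jωL = 80.6 + j21.09.
Step 4 — H = 0.06406 + j0.2449.
Step 5 — Magnitude: |H| = 0.2531 (-11.9 dB); phase: φ = 75.3°.

|H| = 0.2531 (-11.9 dB), φ = 75.3°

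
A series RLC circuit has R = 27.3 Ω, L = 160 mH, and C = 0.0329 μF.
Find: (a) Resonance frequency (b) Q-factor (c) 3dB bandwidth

Step 1 — Resonance: ω₀ = 1/√(LC) = 1/√(0.16·3.29e-08) = 1.378e+04 rad/s.
Step 2 — f₀ = ω₀/(2π) = 2194 Hz.
Step 3 — Series Q: Q = ω₀L/R = 1.378e+04·0.16/27.3 = 80.78.
Step 4 — Bandwidth: Δω = ω₀/Q = 170.6 rad/s; BW = Δω/(2π) = 27.16 Hz.

(a) f₀ = 2194 Hz  (b) Q = 80.78  (c) BW = 27.16 Hz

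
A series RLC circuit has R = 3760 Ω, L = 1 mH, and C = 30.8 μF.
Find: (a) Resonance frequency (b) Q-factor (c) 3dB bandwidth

Step 1 — Resonance: ω₀ = 1/√(LC) = 1/√(0.001·3.08e-05) = 5698 rad/s.
Step 2 — f₀ = ω₀/(2π) = 906.9 Hz.
Step 3 — Series Q: Q = ω₀L/R = 5698·0.001/3760 = 0.001515.
Step 4 — Bandwidth: Δω = ω₀/Q = 3.76e+06 rad/s; BW = Δω/(2π) = 5.984e+05 Hz.

(a) f₀ = 906.9 Hz  (b) Q = 0.001515  (c) BW = 5.984e+05 Hz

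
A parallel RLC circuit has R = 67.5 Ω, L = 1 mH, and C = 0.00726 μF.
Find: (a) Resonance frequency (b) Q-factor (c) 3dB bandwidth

Step 1 — Resonance: ω₀ = 1/√(LC) = 1/√(0.001·7.26e-09) = 3.711e+05 rad/s.
Step 2 — f₀ = ω₀/(2π) = 5.907e+04 Hz.
Step 3 — Parallel Q: Q = R/(ω₀L) = 67.5/(3.711e+05·0.001) = 0.1819.
Step 4 — Bandwidth: Δω = ω₀/Q = 2.041e+06 rad/s; BW = Δω/(2π) = 3.248e+05 Hz.

(a) f₀ = 5.907e+04 Hz  (b) Q = 0.1819  (c) BW = 3.248e+05 Hz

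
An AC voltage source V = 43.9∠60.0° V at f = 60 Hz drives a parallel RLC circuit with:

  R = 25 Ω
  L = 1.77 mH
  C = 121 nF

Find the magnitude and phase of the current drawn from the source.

Step 1 — Angular frequency: ω = 2π·f = 2π·60 = 377 rad/s.
Step 2 — Component impedances:
  R: Z = R = 25 Ω
  L: Z = jωL = j·377·0.00177 = 0 + j0.6673 Ω
  C: Z = 1/(jωC) = -j/(ω·C) = 0 - j2.192e+04 Ω
Step 3 — Parallel combination: 1/Z_total = 1/R + 1/L + 1/C; Z_total = 0.0178 + j0.6668 Ω = 0.6671∠88.5° Ω.
Step 4 — Source phasor: V = 43.9∠60.0° V = 21.95 + j38.02 V.
Step 5 — Ohm's law: I = V / Z_total = (21.95 + j38.02) / (0.0178 + j0.6668) = 57.85 - j31.37 A.
Step 6 — Convert to polar: |I| = 65.81 A, ∠I = -28.5°.

I = 65.81∠-28.5° A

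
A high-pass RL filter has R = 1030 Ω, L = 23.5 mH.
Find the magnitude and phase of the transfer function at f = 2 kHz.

Step 1 — Angular frequency: ω = 2π·2000 = 1.257e+04 rad/s.
Step 2 — Transfer function: H(jω) = jωL/(R + jωL).
Step 3 — Numerator jωL = j·295.3; denominator R + jωL = 1030 + j295.3.
Step 4 — H = 0.07596 + j0.2649.
Step 5 — Magnitude: |H| = 0.2756 (-11.2 dB); phase: φ = 74.0°.

|H| = 0.2756 (-11.2 dB), φ = 74.0°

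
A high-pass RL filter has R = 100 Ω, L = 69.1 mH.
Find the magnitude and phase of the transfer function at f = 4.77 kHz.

Step 1 — Angular frequency: ω = 2π·4770 = 2.997e+04 rad/s.
Step 2 — Transfer function: H(jω) = jωL/(R + jωL).
Step 3 — Numerator jωL = j·2071; denominator R + jωL = 100 + j2071.
Step 4 — H = 0.9977 + j0.04817.
Step 5 — Magnitude: |H| = 0.9988 (-0.0 dB); phase: φ = 2.8°.

|H| = 0.9988 (-0.0 dB), φ = 2.8°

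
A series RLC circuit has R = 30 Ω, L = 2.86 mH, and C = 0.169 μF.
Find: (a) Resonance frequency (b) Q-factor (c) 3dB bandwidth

Step 1 — Resonance condition Im(Z)=0 gives ω₀ = 1/√(LC).
Step 2 — ω₀ = 1/√(0.00286·1.69e-07) = 4.549e+04 rad/s.
Step 3 — f₀ = ω₀/(2π) = 7239 Hz.
Step 4 — Series Q: Q = ω₀L/R = 4.549e+04·0.00286/30 = 4.336.
Step 5 — 3dB bandwidth: Δω = ω₀/Q = 1.049e+04 rad/s; BW = Δω/(2π) = 1669 Hz.

(a) f₀ = 7239 Hz  (b) Q = 4.336  (c) BW = 1669 Hz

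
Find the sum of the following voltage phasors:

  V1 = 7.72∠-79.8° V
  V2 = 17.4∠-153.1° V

Step 1 — Convert each phasor to rectangular form:
  V1 = 7.72·(cos(-79.8°) + j·sin(-79.8°)) = 1.367 - j7.598 V
  V2 = 17.4·(cos(-153.1°) + j·sin(-153.1°)) = -15.52 - j7.872 V
Step 2 — Sum components: V_total = -14.15 - j15.47 V.
Step 3 — Convert to polar: |V_total| = 20.97 V, ∠V_total = -132.4°.

V_total = 20.97∠-132.4° V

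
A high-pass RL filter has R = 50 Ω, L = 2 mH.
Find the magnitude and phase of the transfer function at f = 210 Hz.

Step 1 — Angular frequency: ω = 2π·210 = 1319 rad/s.
Step 2 — Transfer function: H(jω) = jωL/(R + jωL).
Step 3 — Numerator jωL = j·2.639; denominator R + jωL = 50 + j2.639.
Step 4 — H = 0.002778 + j0.05263.
Step 5 — Magnitude: |H| = 0.05271 (-25.6 dB); phase: φ = 87.0°.

|H| = 0.05271 (-25.6 dB), φ = 87.0°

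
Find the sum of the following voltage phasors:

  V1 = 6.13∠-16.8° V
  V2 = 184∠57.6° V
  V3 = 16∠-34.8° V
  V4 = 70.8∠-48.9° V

Step 1 — Convert each phasor to rectangular form:
  V1 = 6.13·(cos(-16.8°) + j·sin(-16.8°)) = 5.868 - j1.772 V
  V2 = 184·(cos(57.6°) + j·sin(57.6°)) = 98.59 + j155.4 V
  V3 = 16·(cos(-34.8°) + j·sin(-34.8°)) = 13.14 - j9.131 V
  V4 = 70.8·(cos(-48.9°) + j·sin(-48.9°)) = 46.54 - j53.35 V
Step 2 — Sum components: V_total = 164.1 + j91.1 V.
Step 3 — Convert to polar: |V_total| = 187.7 V, ∠V_total = 29.0°.

V_total = 187.7∠29.0° V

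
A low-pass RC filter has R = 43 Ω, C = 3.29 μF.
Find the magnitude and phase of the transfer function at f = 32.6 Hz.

Step 1 — Angular frequency: ω = 2π·32.6 = 204.8 rad/s.
Step 2 — Transfer function: H(jω) = 1/(1 + jωRC).
Step 3 — Denominator: 1 + jωRC = 1 + j·204.8·43·3.29e-06 = 1 + j0.02898.
Step 4 — H = 0.9992 - j0.02895.
Step 5 — Magnitude: |H| = 0.9996 (-0.0 dB); phase: φ = -1.7°.

|H| = 0.9996 (-0.0 dB), φ = -1.7°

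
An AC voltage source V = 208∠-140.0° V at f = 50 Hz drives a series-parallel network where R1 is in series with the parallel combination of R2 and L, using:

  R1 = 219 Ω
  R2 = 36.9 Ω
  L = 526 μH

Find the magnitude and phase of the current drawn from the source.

Step 1 — Angular frequency: ω = 2π·f = 2π·50 = 314.2 rad/s.
Step 2 — Component impedances:
  R1: Z = R = 219 Ω
  R2: Z = R = 36.9 Ω
  L: Z = jωL = j·314.2·0.000526 = 0 + j0.1652 Ω
Step 3 — Parallel branch: R2 || L = 1/(1/R2 + 1/L) = 0.00074 + j0.1652 Ω.
Step 4 — Series with R1: Z_total = R1 + (R2 || L) = 219 + j0.1652 Ω = 219∠0.0° Ω.
Step 5 — Source phasor: V = 208∠-140.0° V = -159.3 - j133.7 V.
Step 6 — Ohm's law: I = V / Z_total = (-159.3 - j133.7) / (219 + j0.1652) = -0.728 - j0.61 A.
Step 7 — Convert to polar: |I| = 0.9498 A, ∠I = -140.0°.

I = 0.9498∠-140.0° A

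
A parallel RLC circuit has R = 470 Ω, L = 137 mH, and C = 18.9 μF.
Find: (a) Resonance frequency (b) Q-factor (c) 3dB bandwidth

Step 1 — Resonance: ω₀ = 1/√(LC) = 1/√(0.137·1.89e-05) = 621.5 rad/s.
Step 2 — f₀ = ω₀/(2π) = 98.91 Hz.
Step 3 — Parallel Q: Q = R/(ω₀L) = 470/(621.5·0.137) = 5.52.
Step 4 — Bandwidth: Δω = ω₀/Q = 112.6 rad/s; BW = Δω/(2π) = 17.92 Hz.

(a) f₀ = 98.91 Hz  (b) Q = 5.52  (c) BW = 17.92 Hz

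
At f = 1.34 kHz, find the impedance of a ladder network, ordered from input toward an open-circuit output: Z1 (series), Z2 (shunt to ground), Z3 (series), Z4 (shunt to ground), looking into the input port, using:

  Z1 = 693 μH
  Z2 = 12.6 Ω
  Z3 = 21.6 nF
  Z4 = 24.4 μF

Step 1 — Angular frequency: ω = 2π·f = 2π·1340 = 8419 rad/s.
Step 2 — Component impedances:
  Z1: Z = jωL = j·8419·0.000693 = 0 + j5.835 Ω
  Z2: Z = R = 12.6 Ω
  Z3: Z = 1/(jωC) = -j/(ω·C) = 0 - j5499 Ω
  Z4: Z = 1/(jωC) = -j/(ω·C) = 0 - j4.868 Ω
Step 3 — Ladder network (open output): work backward from the far end, alternating series and parallel combinations. Z_in = 12.6 + j5.806 Ω = 13.87∠24.7° Ω.

Z = 12.6 + j5.806 Ω = 13.87∠24.7° Ω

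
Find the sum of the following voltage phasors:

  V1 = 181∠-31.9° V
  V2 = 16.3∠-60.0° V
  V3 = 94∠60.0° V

Step 1 — Convert each phasor to rectangular form:
  V1 = 181·(cos(-31.9°) + j·sin(-31.9°)) = 153.7 - j95.65 V
  V2 = 16.3·(cos(-60.0°) + j·sin(-60.0°)) = 8.15 - j14.12 V
  V3 = 94·(cos(60.0°) + j·sin(60.0°)) = 47 + j81.41 V
Step 2 — Sum components: V_total = 208.8 - j28.36 V.
Step 3 — Convert to polar: |V_total| = 210.7 V, ∠V_total = -7.7°.

V_total = 210.7∠-7.7° V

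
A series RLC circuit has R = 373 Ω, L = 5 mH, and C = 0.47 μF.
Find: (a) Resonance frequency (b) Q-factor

Step 1 — Resonance condition Im(Z)=0 gives ω₀ = 1/√(LC).
Step 2 — ω₀ = 1/√(0.005·4.7e-07) = 2.063e+04 rad/s.
Step 3 — f₀ = ω₀/(2π) = 3283 Hz.
Step 4 — Series Q: Q = ω₀L/R = 2.063e+04·0.005/373 = 0.2765.

(a) f₀ = 3283 Hz  (b) Q = 0.2765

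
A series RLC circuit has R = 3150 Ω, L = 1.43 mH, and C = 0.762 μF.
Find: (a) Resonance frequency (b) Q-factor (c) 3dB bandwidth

Step 1 — Resonance condition Im(Z)=0 gives ω₀ = 1/√(LC).
Step 2 — ω₀ = 1/√(0.00143·7.62e-07) = 3.029e+04 rad/s.
Step 3 — f₀ = ω₀/(2π) = 4821 Hz.
Step 4 — Series Q: Q = ω₀L/R = 3.029e+04·0.00143/3150 = 0.01375.
Step 5 — 3dB bandwidth: Δω = ω₀/Q = 2.203e+06 rad/s; BW = Δω/(2π) = 3.506e+05 Hz.

(a) f₀ = 4821 Hz  (b) Q = 0.01375  (c) BW = 3.506e+05 Hz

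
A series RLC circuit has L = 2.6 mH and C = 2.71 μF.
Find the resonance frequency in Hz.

Step 1 — Resonance condition Im(Z)=0 gives ω₀ = 1/√(LC).
Step 2 — ω₀ = 1/√(0.0026·2.71e-06) = 1.191e+04 rad/s.
Step 3 — f₀ = ω₀/(2π) = 1896 Hz.

f₀ = 1896 Hz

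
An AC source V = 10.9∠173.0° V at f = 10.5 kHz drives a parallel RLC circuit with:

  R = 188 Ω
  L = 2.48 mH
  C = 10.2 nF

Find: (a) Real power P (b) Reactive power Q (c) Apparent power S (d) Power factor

Step 1 — Angular frequency: ω = 2π·f = 2π·1.05e+04 = 6.597e+04 rad/s.
Step 2 — Component impedances:
  R: Z = R = 188 Ω
  L: Z = jωL = j·6.597e+04·0.00248 = 0 + j163.6 Ω
  C: Z = 1/(jωC) = -j/(ω·C) = 0 - j1486 Ω
Step 3 — Parallel combination: 1/Z_total = 1/R + 1/L + 1/C; Z_total = 91.91 + j93.98 Ω = 131.4∠45.6° Ω.
Step 4 — Source phasor: V = 10.9∠173.0° V = -10.82 + j1.328 V.
Step 5 — Current: I = V / Z = -0.05032 + j0.06591 A = 0.08292∠127.4° A.
Step 6 — Complex power: S = V·I* = 0.632 + j0.6462 VA.
Step 7 — Real power: P = Re(S) = 0.632 W.
Step 8 — Reactive power: Q = Im(S) = 0.6462 VAR.
Step 9 — Apparent power: |S| = 0.9039 VA.
Step 10 — Power factor: PF = P/|S| = 0.6992 (lagging).

(a) P = 0.632 W  (b) Q = 0.6462 VAR  (c) S = 0.9039 VA  (d) PF = 0.6992 (lagging)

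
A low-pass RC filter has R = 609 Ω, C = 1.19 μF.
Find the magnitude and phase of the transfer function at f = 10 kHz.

Step 1 — Angular frequency: ω = 2π·1e+04 = 6.283e+04 rad/s.
Step 2 — Transfer function: H(jω) = 1/(1 + jωRC).
Step 3 — Denominator: 1 + jωRC = 1 + j·6.283e+04·609·1.19e-06 = 1 + j45.53.
Step 4 — H = 0.0004821 - j0.02195.
Step 5 — Magnitude: |H| = 0.02196 (-33.2 dB); phase: φ = -88.7°.

|H| = 0.02196 (-33.2 dB), φ = -88.7°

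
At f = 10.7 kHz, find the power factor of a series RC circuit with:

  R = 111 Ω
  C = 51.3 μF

Step 1 — Angular frequency: ω = 2π·f = 2π·1.07e+04 = 6.723e+04 rad/s.
Step 2 — Component impedances:
  R: Z = R = 111 Ω
  C: Z = 1/(jωC) = -j/(ω·C) = 0 - j0.2899 Ω
Step 3 — Series combination: Z_total = R + C = 111 - j0.2899 Ω = 111∠-0.1° Ω.
Step 4 — Power factor: PF = cos(φ) = Re(Z)/|Z| = 111/111 = 1.
Step 5 — Type: Im(Z) = -0.2899 ⇒ leading (phase φ = -0.1°).

PF = 1 (leading, φ = -0.1°)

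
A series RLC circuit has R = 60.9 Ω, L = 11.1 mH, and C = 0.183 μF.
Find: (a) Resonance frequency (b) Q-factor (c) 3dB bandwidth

Step 1 — Resonance condition Im(Z)=0 gives ω₀ = 1/√(LC).
Step 2 — ω₀ = 1/√(0.0111·1.83e-07) = 2.219e+04 rad/s.
Step 3 — f₀ = ω₀/(2π) = 3531 Hz.
Step 4 — Series Q: Q = ω₀L/R = 2.219e+04·0.0111/60.9 = 4.044.
Step 5 — 3dB bandwidth: Δω = ω₀/Q = 5486 rad/s; BW = Δω/(2π) = 873.2 Hz.

(a) f₀ = 3531 Hz  (b) Q = 4.044  (c) BW = 873.2 Hz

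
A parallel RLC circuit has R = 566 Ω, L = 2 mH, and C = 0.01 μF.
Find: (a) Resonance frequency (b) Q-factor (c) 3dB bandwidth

Step 1 — Resonance: ω₀ = 1/√(LC) = 1/√(0.002·1e-08) = 2.236e+05 rad/s.
Step 2 — f₀ = ω₀/(2π) = 3.559e+04 Hz.
Step 3 — Parallel Q: Q = R/(ω₀L) = 566/(2.236e+05·0.002) = 1.266.
Step 4 — Bandwidth: Δω = ω₀/Q = 1.767e+05 rad/s; BW = Δω/(2π) = 2.812e+04 Hz.

(a) f₀ = 3.559e+04 Hz  (b) Q = 1.266  (c) BW = 2.812e+04 Hz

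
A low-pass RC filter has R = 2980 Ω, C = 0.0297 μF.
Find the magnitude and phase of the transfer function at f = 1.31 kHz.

Step 1 — Angular frequency: ω = 2π·1310 = 8231 rad/s.
Step 2 — Transfer function: H(jω) = 1/(1 + jωRC).
Step 3 — Denominator: 1 + jωRC = 1 + j·8231·2980·2.97e-08 = 1 + j0.7285.
Step 4 — H = 0.6533 - j0.4759.
Step 5 — Magnitude: |H| = 0.8083 (-1.8 dB); phase: φ = -36.1°.

|H| = 0.8083 (-1.8 dB), φ = -36.1°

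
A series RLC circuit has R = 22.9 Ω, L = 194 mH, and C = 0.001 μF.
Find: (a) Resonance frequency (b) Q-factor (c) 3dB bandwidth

Step 1 — Resonance: ω₀ = 1/√(LC) = 1/√(0.194·1e-09) = 7.18e+04 rad/s.
Step 2 — f₀ = ω₀/(2π) = 1.143e+04 Hz.
Step 3 — Series Q: Q = ω₀L/R = 7.18e+04·0.194/22.9 = 608.2.
Step 4 — Bandwidth: Δω = ω₀/Q = 118 rad/s; BW = Δω/(2π) = 18.79 Hz.

(a) f₀ = 1.143e+04 Hz  (b) Q = 608.2  (c) BW = 18.79 Hz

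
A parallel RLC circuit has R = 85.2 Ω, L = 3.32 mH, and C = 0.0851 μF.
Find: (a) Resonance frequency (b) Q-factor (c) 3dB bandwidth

Step 1 — Resonance: ω₀ = 1/√(LC) = 1/√(0.00332·8.51e-08) = 5.949e+04 rad/s.
Step 2 — f₀ = ω₀/(2π) = 9469 Hz.
Step 3 — Parallel Q: Q = R/(ω₀L) = 85.2/(5.949e+04·0.00332) = 0.4314.
Step 4 — Bandwidth: Δω = ω₀/Q = 1.379e+05 rad/s; BW = Δω/(2π) = 2.195e+04 Hz.

(a) f₀ = 9469 Hz  (b) Q = 0.4314  (c) BW = 2.195e+04 Hz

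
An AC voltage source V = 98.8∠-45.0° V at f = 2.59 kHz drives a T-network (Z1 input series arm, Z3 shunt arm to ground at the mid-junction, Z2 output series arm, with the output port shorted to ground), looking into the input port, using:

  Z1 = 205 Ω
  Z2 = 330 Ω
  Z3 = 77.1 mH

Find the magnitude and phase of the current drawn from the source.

Step 1 — Angular frequency: ω = 2π·f = 2π·2590 = 1.627e+04 rad/s.
Step 2 — Component impedances:
  Z1: Z = R = 205 Ω
  Z2: Z = R = 330 Ω
  Z3: Z = jωL = j·1.627e+04·0.0771 = 0 + j1255 Ω
Step 3 — With the output port shorted to ground, the output series arm Z2 runs from the junction to ground; the shunt arm Z3 also runs from the junction to ground. They appear in parallel: Z3 || Z2 = 308.6 + j81.18 Ω.
Step 4 — Series with input arm Z1: Z_in = Z1 + (Z3 || Z2) = 513.6 + j81.18 Ω = 520∠9.0° Ω.
Step 5 — Source phasor: V = 98.8∠-45.0° V = 69.86 - j69.86 V.
Step 6 — Ohm's law: I = V / Z_total = (69.86 - j69.86) / (513.6 + j81.18) = 0.1117 - j0.1537 A.
Step 7 — Convert to polar: |I| = 0.19 A, ∠I = -54.0°.

I = 0.19∠-54.0° A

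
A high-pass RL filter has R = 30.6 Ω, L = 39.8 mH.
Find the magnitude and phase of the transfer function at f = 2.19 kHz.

Step 1 — Angular frequency: ω = 2π·2190 = 1.376e+04 rad/s.
Step 2 — Transfer function: H(jω) = jωL/(R + jωL).
Step 3 — Numerator jωL = j·547.7; denominator R + jωL = 30.6 + j547.7.
Step 4 — H = 0.9969 + j0.0557.
Step 5 — Magnitude: |H| = 0.9984 (-0.0 dB); phase: φ = 3.2°.

|H| = 0.9984 (-0.0 dB), φ = 3.2°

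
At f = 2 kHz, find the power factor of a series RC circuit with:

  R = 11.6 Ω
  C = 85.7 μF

Step 1 — Angular frequency: ω = 2π·f = 2π·2000 = 1.257e+04 rad/s.
Step 2 — Component impedances:
  R: Z = R = 11.6 Ω
  C: Z = 1/(jωC) = -j/(ω·C) = 0 - j0.9286 Ω
Step 3 — Series combination: Z_total = R + C = 11.6 - j0.9286 Ω = 11.64∠-4.6° Ω.
Step 4 — Power factor: PF = cos(φ) = Re(Z)/|Z| = 11.6/11.637 = 0.9968.
Step 5 — Type: Im(Z) = -0.9286 ⇒ leading (phase φ = -4.6°).

PF = 0.9968 (leading, φ = -4.6°)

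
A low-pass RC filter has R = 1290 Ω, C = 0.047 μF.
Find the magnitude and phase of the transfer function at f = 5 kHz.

Step 1 — Angular frequency: ω = 2π·5000 = 3.142e+04 rad/s.
Step 2 — Transfer function: H(jω) = 1/(1 + jωRC).
Step 3 — Denominator: 1 + jωRC = 1 + j·3.142e+04·1290·4.7e-08 = 1 + j1.905.
Step 4 — H = 0.2161 - j0.4116.
Step 5 — Magnitude: |H| = 0.4648 (-6.7 dB); phase: φ = -62.3°.

|H| = 0.4648 (-6.7 dB), φ = -62.3°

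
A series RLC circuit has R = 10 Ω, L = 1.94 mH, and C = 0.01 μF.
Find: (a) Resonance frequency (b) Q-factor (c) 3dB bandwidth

Step 1 — Resonance: ω₀ = 1/√(LC) = 1/√(0.00194·1e-08) = 2.27e+05 rad/s.
Step 2 — f₀ = ω₀/(2π) = 3.613e+04 Hz.
Step 3 — Series Q: Q = ω₀L/R = 2.27e+05·0.00194/10 = 44.05.
Step 4 — Bandwidth: Δω = ω₀/Q = 5155 rad/s; BW = Δω/(2π) = 820.4 Hz.

(a) f₀ = 3.613e+04 Hz  (b) Q = 44.05  (c) BW = 820.4 Hz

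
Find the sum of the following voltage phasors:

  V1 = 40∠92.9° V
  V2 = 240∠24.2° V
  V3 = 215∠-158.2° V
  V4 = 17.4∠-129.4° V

Step 1 — Convert each phasor to rectangular form:
  V1 = 40·(cos(92.9°) + j·sin(92.9°)) = -2.024 + j39.95 V
  V2 = 240·(cos(24.2°) + j·sin(24.2°)) = 218.9 + j98.38 V
  V3 = 215·(cos(-158.2°) + j·sin(-158.2°)) = -199.6 - j79.84 V
  V4 = 17.4·(cos(-129.4°) + j·sin(-129.4°)) = -11.04 - j13.45 V
Step 2 — Sum components: V_total = 6.216 + j45.04 V.
Step 3 — Convert to polar: |V_total| = 45.47 V, ∠V_total = 82.1°.

V_total = 45.47∠82.1° V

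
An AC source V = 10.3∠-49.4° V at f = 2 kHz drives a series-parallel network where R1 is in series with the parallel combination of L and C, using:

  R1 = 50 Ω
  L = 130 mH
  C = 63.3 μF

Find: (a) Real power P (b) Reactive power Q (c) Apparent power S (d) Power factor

Step 1 — Angular frequency: ω = 2π·f = 2π·2000 = 1.257e+04 rad/s.
Step 2 — Component impedances:
  R1: Z = R = 50 Ω
  L: Z = jωL = j·1.257e+04·0.13 = 0 + j1634 Ω
  C: Z = 1/(jωC) = -j/(ω·C) = 0 - j1.257 Ω
Step 3 — Parallel branch: L || C = 1/(1/L + 1/C) = 0 - j1.258 Ω.
Step 4 — Series with R1: Z_total = R1 + (L || C) = 50 - j1.258 Ω = 50.02∠-1.4° Ω.
Step 5 — Source phasor: V = 10.3∠-49.4° V = 6.703 - j7.82 V.
Step 6 — Current: I = V / Z = 0.1379 - j0.1529 A = 0.2059∠-48.0° A.
Step 7 — Complex power: S = V·I* = 2.12 - j0.05336 VA.
Step 8 — Real power: P = Re(S) = 2.12 W.
Step 9 — Reactive power: Q = Im(S) = -0.05336 VAR.
Step 10 — Apparent power: |S| = 2.121 VA.
Step 11 — Power factor: PF = P/|S| = 0.9997 (leading).

(a) P = 2.12 W  (b) Q = -0.05336 VAR  (c) S = 2.121 VA  (d) PF = 0.9997 (leading)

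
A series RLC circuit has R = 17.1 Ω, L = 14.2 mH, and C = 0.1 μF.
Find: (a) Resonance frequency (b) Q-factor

Step 1 — Resonance condition Im(Z)=0 gives ω₀ = 1/√(LC).
Step 2 — ω₀ = 1/√(0.0142·1e-07) = 2.654e+04 rad/s.
Step 3 — f₀ = ω₀/(2π) = 4224 Hz.
Step 4 — Series Q: Q = ω₀L/R = 2.654e+04·0.0142/17.1 = 22.04.

(a) f₀ = 4224 Hz  (b) Q = 22.04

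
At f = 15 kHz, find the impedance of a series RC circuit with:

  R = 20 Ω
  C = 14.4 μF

Step 1 — Angular frequency: ω = 2π·f = 2π·1.5e+04 = 9.425e+04 rad/s.
Step 2 — Component impedances:
  R: Z = R = 20 Ω
  C: Z = 1/(jωC) = -j/(ω·C) = 0 - j0.7368 Ω
Step 3 — Series combination: Z_total = R + C = 20 - j0.7368 Ω = 20.01∠-2.1° Ω.

Z = 20 - j0.7368 Ω = 20.01∠-2.1° Ω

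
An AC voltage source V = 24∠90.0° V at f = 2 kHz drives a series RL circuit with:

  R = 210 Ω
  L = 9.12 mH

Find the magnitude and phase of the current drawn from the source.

Step 1 — Angular frequency: ω = 2π·f = 2π·2000 = 1.257e+04 rad/s.
Step 2 — Component impedances:
  R: Z = R = 210 Ω
  L: Z = jωL = j·1.257e+04·0.00912 = 0 + j114.6 Ω
Step 3 — Series combination: Z_total = R + L = 210 + j114.6 Ω = 239.2∠28.6° Ω.
Step 4 — Source phasor: V = 24∠90.0° V = 0 + j24 V.
Step 5 — Ohm's law: I = V / Z_total = (0 + j24) / (210 + j114.6) = 0.04806 + j0.08806 A.
Step 6 — Convert to polar: |I| = 0.1003 A, ∠I = 61.4°.

I = 0.1003∠61.4° A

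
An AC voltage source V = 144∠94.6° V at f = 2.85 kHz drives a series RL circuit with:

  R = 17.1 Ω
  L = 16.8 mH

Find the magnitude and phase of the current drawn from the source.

Step 1 — Angular frequency: ω = 2π·f = 2π·2850 = 1.791e+04 rad/s.
Step 2 — Component impedances:
  R: Z = R = 17.1 Ω
  L: Z = jωL = j·1.791e+04·0.0168 = 0 + j300.8 Ω
Step 3 — Series combination: Z_total = R + L = 17.1 + j300.8 Ω = 301.3∠86.7° Ω.
Step 4 — Source phasor: V = 144∠94.6° V = -11.55 + j143.5 V.
Step 5 — Ohm's law: I = V / Z_total = (-11.55 + j143.5) / (17.1 + j300.8) = 0.4734 + j0.0653 A.
Step 6 — Convert to polar: |I| = 0.4779 A, ∠I = 7.9°.

I = 0.4779∠7.9° A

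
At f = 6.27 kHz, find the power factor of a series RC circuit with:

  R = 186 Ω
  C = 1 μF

Step 1 — Angular frequency: ω = 2π·f = 2π·6270 = 3.94e+04 rad/s.
Step 2 — Component impedances:
  R: Z = R = 186 Ω
  C: Z = 1/(jωC) = -j/(ω·C) = 0 - j25.38 Ω
Step 3 — Series combination: Z_total = R + C = 186 - j25.38 Ω = 187.7∠-7.8° Ω.
Step 4 — Power factor: PF = cos(φ) = Re(Z)/|Z| = 186/187.72 = 0.9908.
Step 5 — Type: Im(Z) = -25.38 ⇒ leading (phase φ = -7.8°).

PF = 0.9908 (leading, φ = -7.8°)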